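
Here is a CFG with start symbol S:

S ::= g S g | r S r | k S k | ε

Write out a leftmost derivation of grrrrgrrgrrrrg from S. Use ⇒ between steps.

S ⇒ gSg   [S ::= g S g]
gSg ⇒ grSrg   [S ::= r S r]
grSrg ⇒ grrSrrg   [S ::= r S r]
grrSrrg ⇒ grrrSrrrg   [S ::= r S r]
grrrSrrrg ⇒ grrrrSrrrrg   [S ::= r S r]
grrrrSrrrrg ⇒ grrrrgSgrrrrg   [S ::= g S g]
grrrrgSgrrrrg ⇒ grrrrgrSrgrrrrg   [S ::= r S r]
grrrrgrSrgrrrrg ⇒ grrrrgrrgrrrrg   [S ::= ε]

S ⇒ gSg ⇒ grSrg ⇒ grrSrrg ⇒ grrrSrrrg ⇒ grrrrSrrrrg ⇒ grrrrgSgrrrrg ⇒ grrrrgrSrgrrrrg ⇒ grrrrgrrgrrrrg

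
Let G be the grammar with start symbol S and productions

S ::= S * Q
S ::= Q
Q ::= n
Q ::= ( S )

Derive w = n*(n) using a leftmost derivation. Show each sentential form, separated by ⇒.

S ⇒ S*Q ⇒ Q*Q ⇒ n*Q ⇒ n*(S) ⇒ n*(Q) ⇒ n*(n)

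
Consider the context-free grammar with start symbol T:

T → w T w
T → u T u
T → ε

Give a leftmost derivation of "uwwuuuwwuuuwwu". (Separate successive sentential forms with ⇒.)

T⇒uTu⇒uwTwu⇒uwwTwwu⇒uwwuTuwwu⇒uwwuuTuuwwu⇒uwwuuuTuuuwwu⇒uwwuuuwTwuuuwwu⇒uwwuuuwwuuuwwu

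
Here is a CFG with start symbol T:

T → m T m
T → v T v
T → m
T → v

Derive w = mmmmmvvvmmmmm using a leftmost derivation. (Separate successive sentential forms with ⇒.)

T⇒mTm⇒mmTmm⇒mmmTmmm⇒mmmmTmmmm⇒mmmmmTmmmmm⇒mmmmmvTvmmmmm⇒mmmmmvvvmmmmm

T ⇒ mTm   [T → m T m]
mTm ⇒ mmTmm   [T → m T m]
mmTmm ⇒ mmmTmmm   [T → m T m]
mmmTmmm ⇒ mmmmTmmmm   [T → m T m]
mmmmTmmmm ⇒ mmmmmTmmmmm   [T → m T m]
mmmmmTmmmmm ⇒ mmmmmvTvmmmmm   [T → v T v]
mmmmmvTvmmmmm ⇒ mmmmmvvvmmmmm   [T → v]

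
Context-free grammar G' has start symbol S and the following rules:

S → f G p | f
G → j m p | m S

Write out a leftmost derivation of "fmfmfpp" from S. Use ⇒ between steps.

S ⇒ fGp   [S → f G p]
fGp ⇒ fmSp   [G → m S]
fmSp ⇒ fmfGpp   [S → f G p]
fmfGpp ⇒ fmfmSpp   [G → m S]
fmfmSpp ⇒ fmfmfpp   [S → f]

S ⇒ fGp ⇒ fmSp ⇒ fmfGpp ⇒ fmfmSpp ⇒ fmfmfpp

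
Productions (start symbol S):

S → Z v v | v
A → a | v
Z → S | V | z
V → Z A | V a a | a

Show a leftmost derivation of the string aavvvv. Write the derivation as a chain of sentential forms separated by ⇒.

S⇒Zvv⇒Svv⇒Zvvvv⇒Vvvvv⇒ZAvvvv⇒VAvvvv⇒aAvvvv⇒aavvvv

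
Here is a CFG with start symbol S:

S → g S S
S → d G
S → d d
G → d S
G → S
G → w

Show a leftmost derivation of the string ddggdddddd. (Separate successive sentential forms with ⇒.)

S ⇒ dG   [S → d G]
dG ⇒ dS   [G → S]
dS ⇒ ddG   [S → d G]
ddG ⇒ ddS   [G → S]
ddS ⇒ ddgSS   [S → g S S]
ddgSS ⇒ ddggSSS   [S → g S S]
ddggSSS ⇒ ddggddSS   [S → d d]
ddggddSS ⇒ ddggddddS   [S → d d]
ddggddddS ⇒ ddggdddddd   [S → d d]

S ⇒ dG ⇒ dS ⇒ ddG ⇒ ddS ⇒ ddgSS ⇒ ddggSSS ⇒ ddggddSS ⇒ ddggddddS ⇒ ddggdddddd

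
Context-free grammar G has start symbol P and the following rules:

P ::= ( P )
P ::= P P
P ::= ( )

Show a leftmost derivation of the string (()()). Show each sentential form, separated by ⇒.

P ⇒ (P) ⇒ (PP) ⇒ (()P) ⇒ (()())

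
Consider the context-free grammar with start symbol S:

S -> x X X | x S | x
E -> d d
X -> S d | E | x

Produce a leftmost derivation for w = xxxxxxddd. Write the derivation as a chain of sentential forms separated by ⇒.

S⇒xXX⇒xSdX⇒xxSdX⇒xxxSdX⇒xxxxSdX⇒xxxxxSdX⇒xxxxxxdX⇒xxxxxxdE⇒xxxxxxddd

S ⇒ xXX   [S -> x X X]
xXX ⇒ xSdX   [X -> S d]
xSdX ⇒ xxSdX   [S -> x S]
xxSdX ⇒ xxxSdX   [S -> x S]
xxxSdX ⇒ xxxxSdX   [S -> x S]
xxxxSdX ⇒ xxxxxSdX   [S -> x S]
xxxxxSdX ⇒ xxxxxxdX   [S -> x]
xxxxxxdX ⇒ xxxxxxdE   [X -> E]
xxxxxxdE ⇒ xxxxxxddd   [E -> d d]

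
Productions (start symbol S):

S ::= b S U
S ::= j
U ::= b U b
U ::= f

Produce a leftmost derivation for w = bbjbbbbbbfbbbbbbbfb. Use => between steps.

S => bSU => bbSUU => bbjUU => bbjbUbU => bbjbbUbbU => bbjbbbUbbbU => bbjbbbbUbbbbU => bbjbbbbbUbbbbbU => bbjbbbbbbUbbbbbbU => bbjbbbbbbfbbbbbbU => bbjbbbbbbfbbbbbbbUb => bbjbbbbbbfbbbbbbbfb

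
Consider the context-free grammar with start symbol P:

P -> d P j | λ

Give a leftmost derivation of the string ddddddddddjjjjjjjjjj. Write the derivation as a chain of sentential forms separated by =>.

P => dPj => ddPjj => dddPjjj => ddddPjjjj => dddddPjjjjj => ddddddPjjjjjj => dddddddPjjjjjjj => ddddddddPjjjjjjjj => dddddddddPjjjjjjjjj => ddddddddddPjjjjjjjjjj => ddddddddddjjjjjjjjjj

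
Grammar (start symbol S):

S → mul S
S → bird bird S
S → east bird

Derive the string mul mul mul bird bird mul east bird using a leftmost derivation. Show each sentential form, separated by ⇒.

S ⇒ mul S   [S → mul S]
mul S ⇒ mul mul S   [S → mul S]
mul mul S ⇒ mul mul mul S   [S → mul S]
mul mul mul S ⇒ mul mul mul bird bird S   [S → bird bird S]
mul mul mul bird bird S ⇒ mul mul mul bird bird mul S   [S → mul S]
mul mul mul bird bird mul S ⇒ mul mul mul bird bird mul east bird   [S → east bird]

S ⇒ mul S ⇒ mul mul S ⇒ mul mul mul S ⇒ mul mul mul bird bird S ⇒ mul mul mul bird bird mul S ⇒ mul mul mul bird bird mul east bird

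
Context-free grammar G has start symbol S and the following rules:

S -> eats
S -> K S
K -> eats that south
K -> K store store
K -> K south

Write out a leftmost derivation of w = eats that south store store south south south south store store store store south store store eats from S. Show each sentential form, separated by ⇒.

S ⇒ K S ⇒ K store store S ⇒ K south store store S ⇒ K store store south store store S ⇒ K store store store store south store store S ⇒ K south store store store store south store store S ⇒ K south south store store store store south store store S ⇒ K south south south store store store store south store store S ⇒ K south south south south store store store store south store store S ⇒ K store store south south south south store store store store south store store S ⇒ eats that south store store south south south south store store store store south store store S ⇒ eats that south store store south south south south store store store store south store store eats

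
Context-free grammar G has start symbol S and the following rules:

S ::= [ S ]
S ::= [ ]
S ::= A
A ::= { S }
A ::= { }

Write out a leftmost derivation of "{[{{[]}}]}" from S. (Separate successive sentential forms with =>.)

S => A => {S} => {[S]} => {[A]} => {[{S}]} => {[{A}]} => {[{{S}}]} => {[{{[]}}]}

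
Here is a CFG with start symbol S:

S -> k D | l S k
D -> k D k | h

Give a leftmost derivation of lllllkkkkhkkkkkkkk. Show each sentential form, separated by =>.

S => lSk   [S -> l S k]
lSk => llSkk   [S -> l S k]
llSkk => lllSkkk   [S -> l S k]
lllSkkk => llllSkkkk   [S -> l S k]
llllSkkkk => lllllSkkkkk   [S -> l S k]
lllllSkkkkk => lllllkDkkkkk   [S -> k D]
lllllkDkkkkk => lllllkkDkkkkkk   [D -> k D k]
lllllkkDkkkkkk => lllllkkkDkkkkkkk   [D -> k D k]
lllllkkkDkkkkkkk => lllllkkkkDkkkkkkkk   [D -> k D k]
lllllkkkkDkkkkkkkk => lllllkkkkhkkkkkkkk   [D -> h]

S=>lSk=>llSkk=>lllSkkk=>llllSkkkk=>lllllSkkkkk=>lllllkDkkkkk=>lllllkkDkkkkkk=>lllllkkkDkkkkkkk=>lllllkkkkDkkkkkkkk=>lllllkkkkhkkkkkkkk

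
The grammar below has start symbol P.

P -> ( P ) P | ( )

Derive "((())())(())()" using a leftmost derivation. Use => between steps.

P=>(P)P=>((P)P)P=>((())P)P=>((())())P=>((())())(P)P=>((())())(())P=>((())())(())()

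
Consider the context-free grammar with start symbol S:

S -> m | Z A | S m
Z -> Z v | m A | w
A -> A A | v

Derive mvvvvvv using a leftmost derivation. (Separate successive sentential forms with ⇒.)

S ⇒ ZA   [S -> Z A]
ZA ⇒ ZvA   [Z -> Z v]
ZvA ⇒ ZvvA   [Z -> Z v]
ZvvA ⇒ ZvvvA   [Z -> Z v]
ZvvvA ⇒ ZvvvvA   [Z -> Z v]
ZvvvvA ⇒ mAvvvvA   [Z -> m A]
mAvvvvA ⇒ mvvvvvA   [A -> v]
mvvvvvA ⇒ mvvvvvv   [A -> v]

S ⇒ ZA ⇒ ZvA ⇒ ZvvA ⇒ ZvvvA ⇒ ZvvvvA ⇒ mAvvvvA ⇒ mvvvvvA ⇒ mvvvvvv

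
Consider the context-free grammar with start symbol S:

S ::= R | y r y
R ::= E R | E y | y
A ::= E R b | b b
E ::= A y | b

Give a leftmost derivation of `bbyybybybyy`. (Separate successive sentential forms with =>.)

S => R => Ey => Ayy => ERbyy => AyRbyy => ERbyRbyy => AyRbyRbyy => bbyRbyRbyy => bbyybyRbyy => bbyybyEybyy => bbyybybybyy

S => R   [S ::= R]
R => Ey   [R ::= E y]
Ey => Ayy   [E ::= A y]
Ayy => ERbyy   [A ::= E R b]
ERbyy => AyRbyy   [E ::= A y]
AyRbyy => ERbyRbyy   [A ::= E R b]
ERbyRbyy => AyRbyRbyy   [E ::= A y]
AyRbyRbyy => bbyRbyRbyy   [A ::= b b]
bbyRbyRbyy => bbyybyRbyy   [R ::= y]
bbyybyRbyy => bbyybyEybyy   [R ::= E y]
bbyybyEybyy => bbyybybybyy   [E ::= b]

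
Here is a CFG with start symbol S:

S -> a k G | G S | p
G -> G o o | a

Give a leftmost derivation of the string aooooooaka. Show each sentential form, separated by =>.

S => GS   [S -> G S]
GS => GooS   [G -> G o o]
GooS => GooooS   [G -> G o o]
GooooS => GooooooS   [G -> G o o]
GooooooS => aooooooS   [G -> a]
aooooooS => aooooooakG   [S -> a k G]
aooooooakG => aooooooaka   [G -> a]

S=>GS=>GooS=>GooooS=>GooooooS=>aooooooS=>aooooooakG=>aooooooaka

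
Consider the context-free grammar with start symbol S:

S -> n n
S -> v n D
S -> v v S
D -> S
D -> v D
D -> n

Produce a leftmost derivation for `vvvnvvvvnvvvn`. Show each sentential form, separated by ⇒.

S ⇒ vvS   [S -> v v S]
vvS ⇒ vvvnD   [S -> v n D]
vvvnD ⇒ vvvnvD   [D -> v D]
vvvnvD ⇒ vvvnvS   [D -> S]
vvvnvS ⇒ vvvnvvvS   [S -> v v S]
vvvnvvvS ⇒ vvvnvvvvnD   [S -> v n D]
vvvnvvvvnD ⇒ vvvnvvvvnvD   [D -> v D]
vvvnvvvvnvD ⇒ vvvnvvvvnvvD   [D -> v D]
vvvnvvvvnvvD ⇒ vvvnvvvvnvvvD   [D -> v D]
vvvnvvvvnvvvD ⇒ vvvnvvvvnvvvn   [D -> n]

S ⇒ vvS ⇒ vvvnD ⇒ vvvnvD ⇒ vvvnvS ⇒ vvvnvvvS ⇒ vvvnvvvvnD ⇒ vvvnvvvvnvD ⇒ vvvnvvvvnvvD ⇒ vvvnvvvvnvvvD ⇒ vvvnvvvvnvvvn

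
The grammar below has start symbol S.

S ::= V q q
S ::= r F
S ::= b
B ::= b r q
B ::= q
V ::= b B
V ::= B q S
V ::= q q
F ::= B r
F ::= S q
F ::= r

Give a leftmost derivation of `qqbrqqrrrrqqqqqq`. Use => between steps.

S=>Vqq=>BqSqq=>qqSqq=>qqVqqqq=>qqBqSqqqq=>qqbrqqSqqqq=>qqbrqqrFqqqq=>qqbrqqrSqqqqq=>qqbrqqrrFqqqqq=>qqbrqqrrSqqqqqq=>qqbrqqrrrFqqqqqq=>qqbrqqrrrrqqqqqq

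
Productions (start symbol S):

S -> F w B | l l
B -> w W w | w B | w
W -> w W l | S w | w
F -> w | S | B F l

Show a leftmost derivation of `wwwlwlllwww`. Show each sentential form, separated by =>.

S => FwB   [S -> F w B]
FwB => BFlwB   [F -> B F l]
BFlwB => wWwFlwB   [B -> w W w]
wWwFlwB => wwWlwFlwB   [W -> w W l]
wwWlwFlwB => wwwlwFlwB   [W -> w]
wwwlwFlwB => wwwlwSlwB   [F -> S]
wwwlwSlwB => wwwlwlllwB   [S -> l l]
wwwlwlllwB => wwwlwlllwwB   [B -> w B]
wwwlwlllwwB => wwwlwlllwww   [B -> w]

S=>FwB=>BFlwB=>wWwFlwB=>wwWlwFlwB=>wwwlwFlwB=>wwwlwSlwB=>wwwlwlllwB=>wwwlwlllwwB=>wwwlwlllwww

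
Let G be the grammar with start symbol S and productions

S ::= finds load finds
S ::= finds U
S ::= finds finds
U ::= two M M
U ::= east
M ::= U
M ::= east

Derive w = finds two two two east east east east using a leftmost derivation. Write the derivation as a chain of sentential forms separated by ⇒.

S ⇒ finds U ⇒ finds two M M ⇒ finds two U M ⇒ finds two two M M M ⇒ finds two two U M M ⇒ finds two two two M M M M ⇒ finds two two two east M M M ⇒ finds two two two east east M M ⇒ finds two two two east east east M ⇒ finds two two two east east east U ⇒ finds two two two east east east east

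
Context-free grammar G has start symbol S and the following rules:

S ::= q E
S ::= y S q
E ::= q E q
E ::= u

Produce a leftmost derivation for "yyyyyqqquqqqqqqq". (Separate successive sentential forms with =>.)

S => ySq => yySqq => yyySqqq => yyyySqqqq => yyyyySqqqqq => yyyyyqEqqqqq => yyyyyqqEqqqqqq => yyyyyqqqEqqqqqqq => yyyyyqqquqqqqqqq

S => ySq   [S ::= y S q]
ySq => yySqq   [S ::= y S q]
yySqq => yyySqqq   [S ::= y S q]
yyySqqq => yyyySqqqq   [S ::= y S q]
yyyySqqqq => yyyyySqqqqq   [S ::= y S q]
yyyyySqqqqq => yyyyyqEqqqqq   [S ::= q E]
yyyyyqEqqqqq => yyyyyqqEqqqqqq   [E ::= q E q]
yyyyyqqEqqqqqq => yyyyyqqqEqqqqqqq   [E ::= q E q]
yyyyyqqqEqqqqqqq => yyyyyqqquqqqqqqq   [E ::= u]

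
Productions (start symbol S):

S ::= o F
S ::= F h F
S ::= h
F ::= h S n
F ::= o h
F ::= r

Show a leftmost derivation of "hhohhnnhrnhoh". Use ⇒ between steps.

S⇒FhF⇒hSnhF⇒hFhFnhF⇒hhSnhFnhF⇒hhoFnhFnhF⇒hhohSnnhFnhF⇒hhohhnnhFnhF⇒hhohhnnhrnhF⇒hhohhnnhrnhoh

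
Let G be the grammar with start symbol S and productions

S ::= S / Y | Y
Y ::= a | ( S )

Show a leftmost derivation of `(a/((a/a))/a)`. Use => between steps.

S => Y   [S ::= Y]
Y => (S)   [Y ::= ( S )]
(S) => (S/Y)   [S ::= S / Y]
(S/Y) => (S/Y/Y)   [S ::= S / Y]
(S/Y/Y) => (Y/Y/Y)   [S ::= Y]
(Y/Y/Y) => (a/Y/Y)   [Y ::= a]
(a/Y/Y) => (a/(S)/Y)   [Y ::= ( S )]
(a/(S)/Y) => (a/(Y)/Y)   [S ::= Y]
(a/(Y)/Y) => (a/((S))/Y)   [Y ::= ( S )]
(a/((S))/Y) => (a/((S/Y))/Y)   [S ::= S / Y]
(a/((S/Y))/Y) => (a/((Y/Y))/Y)   [S ::= Y]
(a/((Y/Y))/Y) => (a/((a/Y))/Y)   [Y ::= a]
(a/((a/Y))/Y) => (a/((a/a))/Y)   [Y ::= a]
(a/((a/a))/Y) => (a/((a/a))/a)   [Y ::= a]

S=>Y=>(S)=>(S/Y)=>(S/Y/Y)=>(Y/Y/Y)=>(a/Y/Y)=>(a/(S)/Y)=>(a/(Y)/Y)=>(a/((S))/Y)=>(a/((S/Y))/Y)=>(a/((Y/Y))/Y)=>(a/((a/Y))/Y)=>(a/((a/a))/Y)=>(a/((a/a))/a)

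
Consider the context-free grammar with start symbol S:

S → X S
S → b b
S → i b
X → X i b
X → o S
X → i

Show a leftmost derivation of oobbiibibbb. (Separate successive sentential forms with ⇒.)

S ⇒ XS ⇒ XibS ⇒ oSibS ⇒ oXSibS ⇒ ooSSibS ⇒ oobbSibS ⇒ oobbXSibS ⇒ oobbiSibS ⇒ oobbiibibS ⇒ oobbiibibbb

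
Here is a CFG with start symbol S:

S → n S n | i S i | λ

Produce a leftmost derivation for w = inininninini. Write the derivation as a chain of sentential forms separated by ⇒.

S ⇒ iSi ⇒ inSni ⇒ iniSini ⇒ ininSnini ⇒ ininiSinini ⇒ inininSninini ⇒ inininninini

S ⇒ iSi   [S → i S i]
iSi ⇒ inSni   [S → n S n]
inSni ⇒ iniSini   [S → i S i]
iniSini ⇒ ininSnini   [S → n S n]
ininSnini ⇒ ininiSinini   [S → i S i]
ininiSinini ⇒ inininSninini   [S → n S n]
inininSninini ⇒ inininninini   [S → λ]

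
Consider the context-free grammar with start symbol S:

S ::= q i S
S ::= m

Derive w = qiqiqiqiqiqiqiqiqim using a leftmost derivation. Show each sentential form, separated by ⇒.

S ⇒ qiS   [S ::= q i S]
qiS ⇒ qiqiS   [S ::= q i S]
qiqiS ⇒ qiqiqiS   [S ::= q i S]
qiqiqiS ⇒ qiqiqiqiS   [S ::= q i S]
qiqiqiqiS ⇒ qiqiqiqiqiS   [S ::= q i S]
qiqiqiqiqiS ⇒ qiqiqiqiqiqiS   [S ::= q i S]
qiqiqiqiqiqiS ⇒ qiqiqiqiqiqiqiS   [S ::= q i S]
qiqiqiqiqiqiqiS ⇒ qiqiqiqiqiqiqiqiS   [S ::= q i S]
qiqiqiqiqiqiqiqiS ⇒ qiqiqiqiqiqiqiqiqiS   [S ::= q i S]
qiqiqiqiqiqiqiqiqiS ⇒ qiqiqiqiqiqiqiqiqim   [S ::= m]

S ⇒ qiS ⇒ qiqiS ⇒ qiqiqiS ⇒ qiqiqiqiS ⇒ qiqiqiqiqiS ⇒ qiqiqiqiqiqiS ⇒ qiqiqiqiqiqiqiS ⇒ qiqiqiqiqiqiqiqiS ⇒ qiqiqiqiqiqiqiqiqiS ⇒ qiqiqiqiqiqiqiqiqim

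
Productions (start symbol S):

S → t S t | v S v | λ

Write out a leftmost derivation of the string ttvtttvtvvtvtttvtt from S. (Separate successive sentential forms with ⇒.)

S ⇒ tSt ⇒ ttStt ⇒ ttvSvtt ⇒ ttvtStvtt ⇒ ttvttSttvtt ⇒ ttvtttStttvtt ⇒ ttvtttvSvtttvtt ⇒ ttvtttvtStvtttvtt ⇒ ttvtttvtvSvtvtttvtt ⇒ ttvtttvtvvtvtttvtt

S ⇒ tSt   [S → t S t]
tSt ⇒ ttStt   [S → t S t]
ttStt ⇒ ttvSvtt   [S → v S v]
ttvSvtt ⇒ ttvtStvtt   [S → t S t]
ttvtStvtt ⇒ ttvttSttvtt   [S → t S t]
ttvttSttvtt ⇒ ttvtttStttvtt   [S → t S t]
ttvtttStttvtt ⇒ ttvtttvSvtttvtt   [S → v S v]
ttvtttvSvtttvtt ⇒ ttvtttvtStvtttvtt   [S → t S t]
ttvtttvtStvtttvtt ⇒ ttvtttvtvSvtvtttvtt   [S → v S v]
ttvtttvtvSvtvtttvtt ⇒ ttvtttvtvvtvtttvtt   [S → λ]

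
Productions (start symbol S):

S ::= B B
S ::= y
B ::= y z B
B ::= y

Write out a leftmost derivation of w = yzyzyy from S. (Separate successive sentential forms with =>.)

S => BB => yzBB => yzyzBB => yzyzyB => yzyzyy

S => BB   [S ::= B B]
BB => yzBB   [B ::= y z B]
yzBB => yzyzBB   [B ::= y z B]
yzyzBB => yzyzyB   [B ::= y]
yzyzyB => yzyzyy   [B ::= y]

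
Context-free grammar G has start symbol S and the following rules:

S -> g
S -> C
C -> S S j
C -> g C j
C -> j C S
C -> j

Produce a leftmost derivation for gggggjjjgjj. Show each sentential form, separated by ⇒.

S ⇒ C ⇒ gCj ⇒ gSSjj ⇒ gCSjj ⇒ ggCjSjj ⇒ ggSSjjSjj ⇒ gggSjjSjj ⇒ gggCjjSjj ⇒ gggSSjjjSjj ⇒ ggggSjjjSjj ⇒ gggggjjjSjj ⇒ gggggjjjgjj

S ⇒ C   [S -> C]
C ⇒ gCj   [C -> g C j]
gCj ⇒ gSSjj   [C -> S S j]
gSSjj ⇒ gCSjj   [S -> C]
gCSjj ⇒ ggCjSjj   [C -> g C j]
ggCjSjj ⇒ ggSSjjSjj   [C -> S S j]
ggSSjjSjj ⇒ gggSjjSjj   [S -> g]
gggSjjSjj ⇒ gggCjjSjj   [S -> C]
gggCjjSjj ⇒ gggSSjjjSjj   [C -> S S j]
gggSSjjjSjj ⇒ ggggSjjjSjj   [S -> g]
ggggSjjjSjj ⇒ gggggjjjSjj   [S -> g]
gggggjjjSjj ⇒ gggggjjjgjj   [S -> g]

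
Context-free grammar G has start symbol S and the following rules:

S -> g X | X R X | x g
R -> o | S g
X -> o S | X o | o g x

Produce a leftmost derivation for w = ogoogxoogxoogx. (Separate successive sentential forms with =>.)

S => XRX   [S -> X R X]
XRX => oSRX   [X -> o S]
oSRX => ogXRX   [S -> g X]
ogXRX => ogoSRX   [X -> o S]
ogoSRX => ogoXRXRX   [S -> X R X]
ogoXRXRX => ogoogxRXRX   [X -> o g x]
ogoogxRXRX => ogoogxoXRX   [R -> o]
ogoogxoXRX => ogoogxoogxRX   [X -> o g x]
ogoogxoogxRX => ogoogxoogxoX   [R -> o]
ogoogxoogxoX => ogoogxoogxoogx   [X -> o g x]

S => XRX => oSRX => ogXRX => ogoSRX => ogoXRXRX => ogoogxRXRX => ogoogxoXRX => ogoogxoogxRX => ogoogxoogxoX => ogoogxoogxoogx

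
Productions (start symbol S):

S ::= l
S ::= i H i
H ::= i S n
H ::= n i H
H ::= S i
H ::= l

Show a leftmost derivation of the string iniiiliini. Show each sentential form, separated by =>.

S=>iHi=>iniHi=>iniiSni=>iniiiHini=>iniiiSiini=>iniiiliini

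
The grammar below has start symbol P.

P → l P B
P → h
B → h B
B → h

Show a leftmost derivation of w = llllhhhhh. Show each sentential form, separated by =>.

P=>lPB=>llPBB=>lllPBBB=>llllPBBBB=>llllhBBBB=>llllhhBBB=>llllhhhBB=>llllhhhhB=>llllhhhhh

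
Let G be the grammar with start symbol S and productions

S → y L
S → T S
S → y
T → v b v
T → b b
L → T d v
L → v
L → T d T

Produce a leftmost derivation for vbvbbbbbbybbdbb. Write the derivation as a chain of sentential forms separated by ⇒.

S ⇒ TS   [S → T S]
TS ⇒ vbvS   [T → v b v]
vbvS ⇒ vbvTS   [S → T S]
vbvTS ⇒ vbvbbS   [T → b b]
vbvbbS ⇒ vbvbbTS   [S → T S]
vbvbbTS ⇒ vbvbbbbS   [T → b b]
vbvbbbbS ⇒ vbvbbbbTS   [S → T S]
vbvbbbbTS ⇒ vbvbbbbbbS   [T → b b]
vbvbbbbbbS ⇒ vbvbbbbbbyL   [S → y L]
vbvbbbbbbyL ⇒ vbvbbbbbbyTdT   [L → T d T]
vbvbbbbbbyTdT ⇒ vbvbbbbbbybbdT   [T → b b]
vbvbbbbbbybbdT ⇒ vbvbbbbbbybbdbb   [T → b b]

S ⇒ TS ⇒ vbvS ⇒ vbvTS ⇒ vbvbbS ⇒ vbvbbTS ⇒ vbvbbbbS ⇒ vbvbbbbTS ⇒ vbvbbbbbbS ⇒ vbvbbbbbbyL ⇒ vbvbbbbbbyTdT ⇒ vbvbbbbbbybbdT ⇒ vbvbbbbbbybbdbb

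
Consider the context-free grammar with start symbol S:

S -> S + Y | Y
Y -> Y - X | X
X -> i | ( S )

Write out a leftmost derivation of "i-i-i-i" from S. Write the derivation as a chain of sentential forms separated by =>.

S=>Y=>Y-X=>Y-X-X=>Y-X-X-X=>X-X-X-X=>i-X-X-X=>i-i-X-X=>i-i-i-X=>i-i-i-i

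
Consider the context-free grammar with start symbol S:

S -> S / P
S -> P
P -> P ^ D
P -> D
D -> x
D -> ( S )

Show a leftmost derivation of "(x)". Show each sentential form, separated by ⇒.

S ⇒ P   [S -> P]
P ⇒ D   [P -> D]
D ⇒ (S)   [D -> ( S )]
(S) ⇒ (P)   [S -> P]
(P) ⇒ (D)   [P -> D]
(D) ⇒ (x)   [D -> x]

S⇒P⇒D⇒(S)⇒(P)⇒(D)⇒(x)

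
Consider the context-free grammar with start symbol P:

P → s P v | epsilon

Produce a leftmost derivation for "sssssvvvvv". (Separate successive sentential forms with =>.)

P => sPv   [P → s P v]
sPv => ssPvv   [P → s P v]
ssPvv => sssPvvv   [P → s P v]
sssPvvv => ssssPvvvv   [P → s P v]
ssssPvvvv => sssssPvvvvv   [P → s P v]
sssssPvvvvv => sssssvvvvv   [P → epsilon]

P=>sPv=>ssPvv=>sssPvvv=>ssssPvvvv=>sssssPvvvvv=>sssssvvvvv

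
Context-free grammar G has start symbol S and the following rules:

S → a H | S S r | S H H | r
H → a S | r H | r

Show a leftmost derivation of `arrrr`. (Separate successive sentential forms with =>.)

S => SHH => aHHH => arHHH => arrHH => arrrH => arrrr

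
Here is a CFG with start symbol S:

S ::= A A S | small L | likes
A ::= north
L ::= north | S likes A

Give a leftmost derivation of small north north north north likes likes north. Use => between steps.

S => small L => small S likes A => small A A S likes A => small north A S likes A => small north north S likes A => small north north A A S likes A => small north north north A S likes A => small north north north north S likes A => small north north north north likes likes A => small north north north north likes likes north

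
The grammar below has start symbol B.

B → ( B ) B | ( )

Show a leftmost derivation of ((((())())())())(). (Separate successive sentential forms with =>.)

B => (B)B   [B → ( B ) B]
(B)B => ((B)B)B   [B → ( B ) B]
((B)B)B => (((B)B)B)B   [B → ( B ) B]
(((B)B)B)B => ((((B)B)B)B)B   [B → ( B ) B]
((((B)B)B)B)B => ((((())B)B)B)B   [B → ( )]
((((())B)B)B)B => ((((())())B)B)B   [B → ( )]
((((())())B)B)B => ((((())())())B)B   [B → ( )]
((((())())())B)B => ((((())())())())B   [B → ( )]
((((())())())())B => ((((())())())())()   [B → ( )]

B=>(B)B=>((B)B)B=>(((B)B)B)B=>((((B)B)B)B)B=>((((())B)B)B)B=>((((())())B)B)B=>((((())())())B)B=>((((())())())())B=>((((())())())())()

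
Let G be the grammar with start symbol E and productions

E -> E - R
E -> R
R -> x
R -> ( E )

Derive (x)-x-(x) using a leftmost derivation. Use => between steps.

E=>E-R=>E-R-R=>R-R-R=>(E)-R-R=>(R)-R-R=>(x)-R-R=>(x)-x-R=>(x)-x-(E)=>(x)-x-(R)=>(x)-x-(x)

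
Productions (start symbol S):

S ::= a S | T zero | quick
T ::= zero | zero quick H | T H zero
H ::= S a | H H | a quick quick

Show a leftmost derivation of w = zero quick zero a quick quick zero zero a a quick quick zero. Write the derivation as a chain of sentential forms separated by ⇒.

S ⇒ T zero ⇒ zero quick H zero ⇒ zero quick H H zero ⇒ zero quick S a H zero ⇒ zero quick T zero a H zero ⇒ zero quick T H zero zero a H zero ⇒ zero quick zero H zero zero a H zero ⇒ zero quick zero a quick quick zero zero a H zero ⇒ zero quick zero a quick quick zero zero a a quick quick zero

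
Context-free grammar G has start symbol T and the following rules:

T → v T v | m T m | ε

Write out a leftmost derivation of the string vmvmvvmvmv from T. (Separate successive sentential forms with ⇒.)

T ⇒ vTv   [T → v T v]
vTv ⇒ vmTmv   [T → m T m]
vmTmv ⇒ vmvTvmv   [T → v T v]
vmvTvmv ⇒ vmvmTmvmv   [T → m T m]
vmvmTmvmv ⇒ vmvmvTvmvmv   [T → v T v]
vmvmvTvmvmv ⇒ vmvmvvmvmv   [T → ε]

T⇒vTv⇒vmTmv⇒vmvTvmv⇒vmvmTmvmv⇒vmvmvTvmvmv⇒vmvmvvmvmv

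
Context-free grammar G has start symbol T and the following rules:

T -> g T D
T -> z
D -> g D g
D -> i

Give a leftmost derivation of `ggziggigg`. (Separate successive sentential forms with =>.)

T => gTD => ggTDD => ggzDD => ggziD => ggzigDg => ggziggDgg => ggziggigg

T => gTD   [T -> g T D]
gTD => ggTDD   [T -> g T D]
ggTDD => ggzDD   [T -> z]
ggzDD => ggziD   [D -> i]
ggziD => ggzigDg   [D -> g D g]
ggzigDg => ggziggDgg   [D -> g D g]
ggziggDgg => ggziggigg   [D -> i]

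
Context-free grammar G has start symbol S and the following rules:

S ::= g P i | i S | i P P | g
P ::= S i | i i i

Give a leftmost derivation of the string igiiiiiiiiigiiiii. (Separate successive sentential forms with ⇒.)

S ⇒ iPP   [S ::= i P P]
iPP ⇒ iSiP   [P ::= S i]
iSiP ⇒ igPiiP   [S ::= g P i]
igPiiP ⇒ igiiiiiP   [P ::= i i i]
igiiiiiP ⇒ igiiiiiSi   [P ::= S i]
igiiiiiSi ⇒ igiiiiiiPPi   [S ::= i P P]
igiiiiiiPPi ⇒ igiiiiiiSiPi   [P ::= S i]
igiiiiiiSiPi ⇒ igiiiiiiiSiPi   [S ::= i S]
igiiiiiiiSiPi ⇒ igiiiiiiiiSiPi   [S ::= i S]
igiiiiiiiiSiPi ⇒ igiiiiiiiiiSiPi   [S ::= i S]
igiiiiiiiiiSiPi ⇒ igiiiiiiiiigiPi   [S ::= g]
igiiiiiiiiigiPi ⇒ igiiiiiiiiigiiiii   [P ::= i i i]

S⇒iPP⇒iSiP⇒igPiiP⇒igiiiiiP⇒igiiiiiSi⇒igiiiiiiPPi⇒igiiiiiiSiPi⇒igiiiiiiiSiPi⇒igiiiiiiiiSiPi⇒igiiiiiiiiiSiPi⇒igiiiiiiiiigiPi⇒igiiiiiiiiigiiiii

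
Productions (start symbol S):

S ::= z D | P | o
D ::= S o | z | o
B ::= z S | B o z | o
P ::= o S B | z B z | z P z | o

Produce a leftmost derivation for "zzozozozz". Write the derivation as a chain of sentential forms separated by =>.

S => P => zPz => zzPzz => zzoSBzz => zzoPBzz => zzozBzBzz => zzozozBzz => zzozozozz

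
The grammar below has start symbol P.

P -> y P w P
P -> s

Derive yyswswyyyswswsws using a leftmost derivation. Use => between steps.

P => yPwP   [P -> y P w P]
yPwP => yyPwPwP   [P -> y P w P]
yyPwPwP => yyswPwP   [P -> s]
yyswPwP => yyswswP   [P -> s]
yyswswP => yyswswyPwP   [P -> y P w P]
yyswswyPwP => yyswswyyPwPwP   [P -> y P w P]
yyswswyyPwPwP => yyswswyyyPwPwPwP   [P -> y P w P]
yyswswyyyPwPwPwP => yyswswyyyswPwPwP   [P -> s]
yyswswyyyswPwPwP => yyswswyyyswswPwP   [P -> s]
yyswswyyyswswPwP => yyswswyyyswswswP   [P -> s]
yyswswyyyswswswP => yyswswyyyswswsws   [P -> s]

P => yPwP => yyPwPwP => yyswPwP => yyswswP => yyswswyPwP => yyswswyyPwPwP => yyswswyyyPwPwPwP => yyswswyyyswPwPwP => yyswswyyyswswPwP => yyswswyyyswswswP => yyswswyyyswswsws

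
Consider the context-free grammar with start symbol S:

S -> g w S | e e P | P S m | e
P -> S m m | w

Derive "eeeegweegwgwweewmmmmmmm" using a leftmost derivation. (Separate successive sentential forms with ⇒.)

S⇒eeP⇒eeSmm⇒eeeePmm⇒eeeeSmmmm⇒eeeegwSmmmm⇒eeeegweePmmmm⇒eeeegweeSmmmmmm⇒eeeegweegwSmmmmmm⇒eeeegweegwgwSmmmmmm⇒eeeegweegwgwPSmmmmmmm⇒eeeegweegwgwwSmmmmmmm⇒eeeegweegwgwweePmmmmmmm⇒eeeegweegwgwweewmmmmmmm

S ⇒ eeP   [S -> e e P]
eeP ⇒ eeSmm   [P -> S m m]
eeSmm ⇒ eeeePmm   [S -> e e P]
eeeePmm ⇒ eeeeSmmmm   [P -> S m m]
eeeeSmmmm ⇒ eeeegwSmmmm   [S -> g w S]
eeeegwSmmmm ⇒ eeeegweePmmmm   [S -> e e P]
eeeegweePmmmm ⇒ eeeegweeSmmmmmm   [P -> S m m]
eeeegweeSmmmmmm ⇒ eeeegweegwSmmmmmm   [S -> g w S]
eeeegweegwSmmmmmm ⇒ eeeegweegwgwSmmmmmm   [S -> g w S]
eeeegweegwgwSmmmmmm ⇒ eeeegweegwgwPSmmmmmmm   [S -> P S m]
eeeegweegwgwPSmmmmmmm ⇒ eeeegweegwgwwSmmmmmmm   [P -> w]
eeeegweegwgwwSmmmmmmm ⇒ eeeegweegwgwweePmmmmmmm   [S -> e e P]
eeeegweegwgwweePmmmmmmm ⇒ eeeegweegwgwweewmmmmmmm   [P -> w]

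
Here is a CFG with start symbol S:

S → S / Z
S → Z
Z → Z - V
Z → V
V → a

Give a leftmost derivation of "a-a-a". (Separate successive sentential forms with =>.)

S => Z   [S → Z]
Z => Z-V   [Z → Z - V]
Z-V => Z-V-V   [Z → Z - V]
Z-V-V => V-V-V   [Z → V]
V-V-V => a-V-V   [V → a]
a-V-V => a-a-V   [V → a]
a-a-V => a-a-a   [V → a]

S=>Z=>Z-V=>Z-V-V=>V-V-V=>a-V-V=>a-a-V=>a-a-a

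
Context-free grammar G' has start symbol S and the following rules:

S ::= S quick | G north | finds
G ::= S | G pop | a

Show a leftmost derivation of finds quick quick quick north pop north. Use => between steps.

S => G north   [S ::= G north]
G north => G pop north   [G ::= G pop]
G pop north => S pop north   [G ::= S]
S pop north => G north pop north   [S ::= G north]
G north pop north => S north pop north   [G ::= S]
S north pop north => S quick north pop north   [S ::= S quick]
S quick north pop north => S quick quick north pop north   [S ::= S quick]
S quick quick north pop north => S quick quick quick north pop north   [S ::= S quick]
S quick quick quick north pop north => finds quick quick quick north pop north   [S ::= finds]

S => G north => G pop north => S pop north => G north pop north => S north pop north => S quick north pop north => S quick quick north pop north => S quick quick quick north pop north => finds quick quick quick north pop north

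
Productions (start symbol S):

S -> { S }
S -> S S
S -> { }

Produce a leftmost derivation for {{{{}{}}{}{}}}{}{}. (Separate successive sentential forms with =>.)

S => SS => SSS => {S}SS => {{S}}SS => {{SS}}SS => {{SSS}}SS => {{{S}SS}}SS => {{{SS}SS}}SS => {{{{}S}SS}}SS => {{{{}{}}SS}}SS => {{{{}{}}{}S}}SS => {{{{}{}}{}{}}}SS => {{{{}{}}{}{}}}{}S => {{{{}{}}{}{}}}{}{}

S => SS   [S -> S S]
SS => SSS   [S -> S S]
SSS => {S}SS   [S -> { S }]
{S}SS => {{S}}SS   [S -> { S }]
{{S}}SS => {{SS}}SS   [S -> S S]
{{SS}}SS => {{SSS}}SS   [S -> S S]
{{SSS}}SS => {{{S}SS}}SS   [S -> { S }]
{{{S}SS}}SS => {{{SS}SS}}SS   [S -> S S]
{{{SS}SS}}SS => {{{{}S}SS}}SS   [S -> { }]
{{{{}S}SS}}SS => {{{{}{}}SS}}SS   [S -> { }]
{{{{}{}}SS}}SS => {{{{}{}}{}S}}SS   [S -> { }]
{{{{}{}}{}S}}SS => {{{{}{}}{}{}}}SS   [S -> { }]
{{{{}{}}{}{}}}SS => {{{{}{}}{}{}}}{}S   [S -> { }]
{{{{}{}}{}{}}}{}S => {{{{}{}}{}{}}}{}{}   [S -> { }]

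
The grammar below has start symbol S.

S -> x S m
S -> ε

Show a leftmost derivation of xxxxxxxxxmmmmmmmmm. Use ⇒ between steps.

S ⇒ xSm ⇒ xxSmm ⇒ xxxSmmm ⇒ xxxxSmmmm ⇒ xxxxxSmmmmm ⇒ xxxxxxSmmmmmm ⇒ xxxxxxxSmmmmmmm ⇒ xxxxxxxxSmmmmmmmm ⇒ xxxxxxxxxSmmmmmmmmm ⇒ xxxxxxxxxmmmmmmmmm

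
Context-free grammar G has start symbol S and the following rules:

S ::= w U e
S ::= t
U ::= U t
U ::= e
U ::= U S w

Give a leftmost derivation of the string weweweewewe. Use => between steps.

S=>wUe=>wUSwe=>weSwe=>wewUewe=>wewUSwewe=>weweSwewe=>wewewUewewe=>weweweewewe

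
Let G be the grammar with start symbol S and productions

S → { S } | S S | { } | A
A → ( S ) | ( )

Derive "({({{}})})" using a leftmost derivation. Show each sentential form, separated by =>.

S=>A=>(S)=>({S})=>({A})=>({(S)})=>({({S})})=>({({{}})})

S => A   [S → A]
A => (S)   [A → ( S )]
(S) => ({S})   [S → { S }]
({S}) => ({A})   [S → A]
({A}) => ({(S)})   [A → ( S )]
({(S)}) => ({({S})})   [S → { S }]
({({S})}) => ({({{}})})   [S → { }]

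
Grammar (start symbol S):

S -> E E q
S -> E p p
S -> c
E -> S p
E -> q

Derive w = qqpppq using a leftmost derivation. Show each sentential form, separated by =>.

S => EEq => qEq => qSpq => qEpppq => qqpppq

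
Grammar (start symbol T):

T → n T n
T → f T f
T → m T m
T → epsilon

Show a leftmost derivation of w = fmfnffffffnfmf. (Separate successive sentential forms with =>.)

T => fTf => fmTmf => fmfTfmf => fmfnTnfmf => fmfnfTfnfmf => fmfnffTffnfmf => fmfnfffTfffnfmf => fmfnffffffnfmf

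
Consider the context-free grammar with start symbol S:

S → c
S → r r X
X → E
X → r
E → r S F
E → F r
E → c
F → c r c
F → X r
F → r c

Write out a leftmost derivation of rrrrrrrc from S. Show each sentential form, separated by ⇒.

S ⇒ rrX   [S → r r X]
rrX ⇒ rrE   [X → E]
rrE ⇒ rrrSF   [E → r S F]
rrrSF ⇒ rrrrrXF   [S → r r X]
rrrrrXF ⇒ rrrrrrF   [X → r]
rrrrrrF ⇒ rrrrrrrc   [F → r c]

S⇒rrX⇒rrE⇒rrrSF⇒rrrrrXF⇒rrrrrrF⇒rrrrrrrc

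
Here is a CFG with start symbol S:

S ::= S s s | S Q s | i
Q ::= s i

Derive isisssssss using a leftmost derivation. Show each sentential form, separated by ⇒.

S ⇒ Sss ⇒ Sssss ⇒ Sssssss ⇒ SQsssssss ⇒ iQsssssss ⇒ isisssssss

S ⇒ Sss   [S ::= S s s]
Sss ⇒ Sssss   [S ::= S s s]
Sssss ⇒ Sssssss   [S ::= S s s]
Sssssss ⇒ SQsssssss   [S ::= S Q s]
SQsssssss ⇒ iQsssssss   [S ::= i]
iQsssssss ⇒ isisssssss   [Q ::= s i]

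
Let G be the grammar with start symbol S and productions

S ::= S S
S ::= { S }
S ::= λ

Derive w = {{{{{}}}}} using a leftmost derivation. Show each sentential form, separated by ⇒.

S ⇒ SS ⇒ {S}S ⇒ {SS}S ⇒ {{S}S}S ⇒ {{{S}}S}S ⇒ {{{{S}}}S}S ⇒ {{{{{S}}}}S}S ⇒ {{{{{}}}}S}S ⇒ {{{{{}}}}}S ⇒ {{{{{}}}}}

S ⇒ SS   [S ::= S S]
SS ⇒ {S}S   [S ::= { S }]
{S}S ⇒ {SS}S   [S ::= S S]
{SS}S ⇒ {{S}S}S   [S ::= { S }]
{{S}S}S ⇒ {{{S}}S}S   [S ::= { S }]
{{{S}}S}S ⇒ {{{{S}}}S}S   [S ::= { S }]
{{{{S}}}S}S ⇒ {{{{{S}}}}S}S   [S ::= { S }]
{{{{{S}}}}S}S ⇒ {{{{{}}}}S}S   [S ::= λ]
{{{{{}}}}S}S ⇒ {{{{{}}}}}S   [S ::= λ]
{{{{{}}}}}S ⇒ {{{{{}}}}}   [S ::= λ]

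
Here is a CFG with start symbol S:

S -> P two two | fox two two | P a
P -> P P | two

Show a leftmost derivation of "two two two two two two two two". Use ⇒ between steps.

S ⇒ P two two ⇒ P P two two ⇒ two P two two ⇒ two P P two two ⇒ two P P P two two ⇒ two P P P P two two ⇒ two P P P P P two two ⇒ two two P P P P two two ⇒ two two two P P P two two ⇒ two two two two P P two two ⇒ two two two two two P two two ⇒ two two two two two two two two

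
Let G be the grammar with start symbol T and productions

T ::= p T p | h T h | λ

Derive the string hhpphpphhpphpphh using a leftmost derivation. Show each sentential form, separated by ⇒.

T ⇒ hTh   [T ::= h T h]
hTh ⇒ hhThh   [T ::= h T h]
hhThh ⇒ hhpTphh   [T ::= p T p]
hhpTphh ⇒ hhppTpphh   [T ::= p T p]
hhppTpphh ⇒ hhpphThpphh   [T ::= h T h]
hhpphThpphh ⇒ hhpphpTphpphh   [T ::= p T p]
hhpphpTphpphh ⇒ hhpphppTpphpphh   [T ::= p T p]
hhpphppTpphpphh ⇒ hhpphpphThpphpphh   [T ::= h T h]
hhpphpphThpphpphh ⇒ hhpphpphhpphpphh   [T ::= λ]

T⇒hTh⇒hhThh⇒hhpTphh⇒hhppTpphh⇒hhpphThpphh⇒hhpphpTphpphh⇒hhpphppTpphpphh⇒hhpphpphThpphpphh⇒hhpphpphhpphpphh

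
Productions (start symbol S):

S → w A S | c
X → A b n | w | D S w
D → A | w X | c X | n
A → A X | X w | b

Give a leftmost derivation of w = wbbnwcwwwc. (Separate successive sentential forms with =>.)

S => wAS   [S → w A S]
wAS => wAXS   [A → A X]
wAXS => wXwXS   [A → X w]
wXwXS => wDSwwXS   [X → D S w]
wDSwwXS => wASwwXS   [D → A]
wASwwXS => wXwSwwXS   [A → X w]
wXwSwwXS => wAbnwSwwXS   [X → A b n]
wAbnwSwwXS => wbbnwSwwXS   [A → b]
wbbnwSwwXS => wbbnwcwwXS   [S → c]
wbbnwcwwXS => wbbnwcwwwS   [X → w]
wbbnwcwwwS => wbbnwcwwwc   [S → c]

S=>wAS=>wAXS=>wXwXS=>wDSwwXS=>wASwwXS=>wXwSwwXS=>wAbnwSwwXS=>wbbnwSwwXS=>wbbnwcwwXS=>wbbnwcwwwS=>wbbnwcwwwc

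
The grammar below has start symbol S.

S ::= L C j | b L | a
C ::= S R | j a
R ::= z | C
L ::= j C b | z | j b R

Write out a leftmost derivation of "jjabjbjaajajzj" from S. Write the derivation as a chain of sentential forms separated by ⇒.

S⇒LCj⇒jCbCj⇒jjabCj⇒jjabSRj⇒jjabLCjRj⇒jjabjbRCjRj⇒jjabjbCCjRj⇒jjabjbjaCjRj⇒jjabjbjaSRjRj⇒jjabjbjaaRjRj⇒jjabjbjaaCjRj⇒jjabjbjaajajRj⇒jjabjbjaajajzj

S ⇒ LCj   [S ::= L C j]
LCj ⇒ jCbCj   [L ::= j C b]
jCbCj ⇒ jjabCj   [C ::= j a]
jjabCj ⇒ jjabSRj   [C ::= S R]
jjabSRj ⇒ jjabLCjRj   [S ::= L C j]
jjabLCjRj ⇒ jjabjbRCjRj   [L ::= j b R]
jjabjbRCjRj ⇒ jjabjbCCjRj   [R ::= C]
jjabjbCCjRj ⇒ jjabjbjaCjRj   [C ::= j a]
jjabjbjaCjRj ⇒ jjabjbjaSRjRj   [C ::= S R]
jjabjbjaSRjRj ⇒ jjabjbjaaRjRj   [S ::= a]
jjabjbjaaRjRj ⇒ jjabjbjaaCjRj   [R ::= C]
jjabjbjaaCjRj ⇒ jjabjbjaajajRj   [C ::= j a]
jjabjbjaajajRj ⇒ jjabjbjaajajzj   [R ::= z]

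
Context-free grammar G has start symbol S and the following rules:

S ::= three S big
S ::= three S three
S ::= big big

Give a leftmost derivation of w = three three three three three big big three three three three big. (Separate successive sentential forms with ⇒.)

S ⇒ three S big ⇒ three three S three big ⇒ three three three S three three big ⇒ three three three three S three three three big ⇒ three three three three three S three three three three big ⇒ three three three three three big big three three three three big

S ⇒ three S big   [S ::= three S big]
three S big ⇒ three three S three big   [S ::= three S three]
three three S three big ⇒ three three three S three three big   [S ::= three S three]
three three three S three three big ⇒ three three three three S three three three big   [S ::= three S three]
three three three three S three three three big ⇒ three three three three three S three three three three big   [S ::= three S three]
three three three three three S three three three three big ⇒ three three three three three big big three three three three big   [S ::= big big]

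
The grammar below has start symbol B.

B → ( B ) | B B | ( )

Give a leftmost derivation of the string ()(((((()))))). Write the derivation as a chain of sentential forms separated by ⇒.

B ⇒ BB ⇒ ()B ⇒ ()(B) ⇒ ()((B)) ⇒ ()(((B))) ⇒ ()((((B)))) ⇒ ()(((((B))))) ⇒ ()(((((())))))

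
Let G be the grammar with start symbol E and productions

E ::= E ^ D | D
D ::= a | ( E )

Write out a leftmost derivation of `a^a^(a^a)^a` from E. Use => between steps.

E=>E^D=>E^D^D=>E^D^D^D=>D^D^D^D=>a^D^D^D=>a^a^D^D=>a^a^(E)^D=>a^a^(E^D)^D=>a^a^(D^D)^D=>a^a^(a^D)^D=>a^a^(a^a)^D=>a^a^(a^a)^a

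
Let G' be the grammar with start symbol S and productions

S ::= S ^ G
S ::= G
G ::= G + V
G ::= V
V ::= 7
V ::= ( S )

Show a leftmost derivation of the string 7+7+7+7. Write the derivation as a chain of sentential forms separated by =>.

S => G => G+V => G+V+V => G+V+V+V => V+V+V+V => 7+V+V+V => 7+7+V+V => 7+7+7+V => 7+7+7+7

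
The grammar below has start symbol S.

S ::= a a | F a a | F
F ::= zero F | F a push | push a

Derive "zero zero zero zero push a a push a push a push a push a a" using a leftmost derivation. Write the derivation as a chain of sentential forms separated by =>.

S => F a a => zero F a a => zero F a push a a => zero zero F a push a a => zero zero zero F a push a a => zero zero zero zero F a push a a => zero zero zero zero F a push a push a a => zero zero zero zero F a push a push a push a a => zero zero zero zero F a push a push a push a push a a => zero zero zero zero push a a push a push a push a push a a

S => F a a   [S ::= F a a]
F a a => zero F a a   [F ::= zero F]
zero F a a => zero F a push a a   [F ::= F a push]
zero F a push a a => zero zero F a push a a   [F ::= zero F]
zero zero F a push a a => zero zero zero F a push a a   [F ::= zero F]
zero zero zero F a push a a => zero zero zero zero F a push a a   [F ::= zero F]
zero zero zero zero F a push a a => zero zero zero zero F a push a push a a   [F ::= F a push]
zero zero zero zero F a push a push a a => zero zero zero zero F a push a push a push a a   [F ::= F a push]
zero zero zero zero F a push a push a push a a => zero zero zero zero F a push a push a push a push a a   [F ::= F a push]
zero zero zero zero F a push a push a push a push a a => zero zero zero zero push a a push a push a push a push a a   [F ::= push a]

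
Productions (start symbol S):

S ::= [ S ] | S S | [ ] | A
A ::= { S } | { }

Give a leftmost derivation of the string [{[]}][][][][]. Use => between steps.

S=>SS=>SSS=>SSSS=>SSSSS=>[S]SSSS=>[A]SSSS=>[{S}]SSSS=>[{[]}]SSSS=>[{[]}][]SSS=>[{[]}][][]SS=>[{[]}][][][]S=>[{[]}][][][][]

S => SS   [S ::= S S]
SS => SSS   [S ::= S S]
SSS => SSSS   [S ::= S S]
SSSS => SSSSS   [S ::= S S]
SSSSS => [S]SSSS   [S ::= [ S ]]
[S]SSSS => [A]SSSS   [S ::= A]
[A]SSSS => [{S}]SSSS   [A ::= { S }]
[{S}]SSSS => [{[]}]SSSS   [S ::= [ ]]
[{[]}]SSSS => [{[]}][]SSS   [S ::= [ ]]
[{[]}][]SSS => [{[]}][][]SS   [S ::= [ ]]
[{[]}][][]SS => [{[]}][][][]S   [S ::= [ ]]
[{[]}][][][]S => [{[]}][][][][]   [S ::= [ ]]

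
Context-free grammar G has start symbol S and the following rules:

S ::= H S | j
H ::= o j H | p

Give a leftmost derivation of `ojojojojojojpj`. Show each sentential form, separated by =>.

S => HS   [S ::= H S]
HS => ojHS   [H ::= o j H]
ojHS => ojojHS   [H ::= o j H]
ojojHS => ojojojHS   [H ::= o j H]
ojojojHS => ojojojojHS   [H ::= o j H]
ojojojojHS => ojojojojojHS   [H ::= o j H]
ojojojojojHS => ojojojojojojHS   [H ::= o j H]
ojojojojojojHS => ojojojojojojpS   [H ::= p]
ojojojojojojpS => ojojojojojojpj   [S ::= j]

S => HS => ojHS => ojojHS => ojojojHS => ojojojojHS => ojojojojojHS => ojojojojojojHS => ojojojojojojpS => ojojojojojojpj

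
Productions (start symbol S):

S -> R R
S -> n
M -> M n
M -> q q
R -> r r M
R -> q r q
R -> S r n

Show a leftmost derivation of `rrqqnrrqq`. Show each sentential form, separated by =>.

S => RR => rrMR => rrMnR => rrqqnR => rrqqnrrM => rrqqnrrqq

S => RR   [S -> R R]
RR => rrMR   [R -> r r M]
rrMR => rrMnR   [M -> M n]
rrMnR => rrqqnR   [M -> q q]
rrqqnR => rrqqnrrM   [R -> r r M]
rrqqnrrM => rrqqnrrqq   [M -> q q]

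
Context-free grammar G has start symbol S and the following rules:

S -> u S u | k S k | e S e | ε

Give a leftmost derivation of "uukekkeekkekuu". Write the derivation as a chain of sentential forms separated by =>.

S => uSu   [S -> u S u]
uSu => uuSuu   [S -> u S u]
uuSuu => uukSkuu   [S -> k S k]
uukSkuu => uukeSekuu   [S -> e S e]
uukeSekuu => uukekSkekuu   [S -> k S k]
uukekSkekuu => uukekkSkkekuu   [S -> k S k]
uukekkSkkekuu => uukekkeSekkekuu   [S -> e S e]
uukekkeSekkekuu => uukekkeekkekuu   [S -> ε]

S => uSu => uuSuu => uukSkuu => uukeSekuu => uukekSkekuu => uukekkSkkekuu => uukekkeSekkekuu => uukekkeekkekuu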